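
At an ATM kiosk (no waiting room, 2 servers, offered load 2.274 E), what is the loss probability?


B(c,a) = (a^c/c!) / Σ_{k=0}^{c} a^k/k!
a^2/2! = 2.585538
Σ terms (k=0..2): 1.00000 + 2.27400 + 2.58554 = 5.859538
B = 2.585538/5.859538 = 0.441253

Final: 0.441253


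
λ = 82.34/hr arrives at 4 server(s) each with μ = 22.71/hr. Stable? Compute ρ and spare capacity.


Total capacity cμ = 4·22.71 = 90.84/hr
ρ = λ/(cμ) = 82.34/90.84 = 0.9064
Stable ⇔ ρ < 1: YES
Spare capacity = cμ − λ = 90.84 − 82.34 = 8.50/hr

Final: ρ = 0.9064; stable; margin = 8.50/hr


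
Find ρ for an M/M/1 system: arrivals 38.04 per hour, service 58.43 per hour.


ρ = λ/μ = 38.04/58.43 = 0.6510

Final: 0.6510


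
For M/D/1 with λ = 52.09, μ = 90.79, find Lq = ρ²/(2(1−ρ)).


ρ = 52.09/90.79 = 0.5737
M/D/1: Lq = ρ²/(2(1−ρ)) = 0.3292/(2·0.4263) = 0.38613

Final: 0.38613


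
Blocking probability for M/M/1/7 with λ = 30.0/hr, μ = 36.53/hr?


ρ = λ/μ = 30.0/36.53 = 0.8212
P_K = (1−ρ)ρ^K/(1−ρ^(K+1)) = (0.1788·0.251942)/(1 − 0.206906)
= 0.045036/0.793094 = 0.056786

Final: 0.056786


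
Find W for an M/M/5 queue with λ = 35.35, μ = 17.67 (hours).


a = 2.0006; ρ = 0.4001; P₀ = 0.134251
Lq = P₀·a^c·ρ/(c!(1−ρ)²) = 0.03986
Wq = Lq/λ = 0.03986/35.35 = 0.001128 hr
W = Wq + 1/μ = 0.001128 + 0.05659 = 0.05772 hr

Final: 0.05772 hr


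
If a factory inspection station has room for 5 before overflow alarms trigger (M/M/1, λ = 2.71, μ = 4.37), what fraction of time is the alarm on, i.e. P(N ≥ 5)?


ρ = 2.71/4.37 = 0.6201
P(N ≥ n) = ρ^n = 0.6201^5 = 0.091715

Final: 0.091715


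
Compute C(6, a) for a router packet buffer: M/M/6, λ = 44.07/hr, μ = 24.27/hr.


a = λ/μ = 1.8158; ρ = a/6 = 0.3026
P₀ = 0.162571 (from M/M/c formula)
C(c,a) = [a^c/(c!(1−ρ))]·P₀ = [35.84591/(720·0.6974)]·0.162571
= 0.07139·0.162571 = 0.011606

Final: 0.011606


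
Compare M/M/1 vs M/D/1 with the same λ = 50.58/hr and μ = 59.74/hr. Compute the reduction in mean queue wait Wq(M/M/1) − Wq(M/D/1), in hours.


ρ = 50.58/59.74 = 0.8467
Wq(M/M/1) = ρ/(μ−λ) = 0.8467/9.16 = 0.09243 hr
Wq(M/D/1) = ρ/(2(μ−λ)) = 0.04622 hr
Savings = 0.09243 − 0.04622 = 0.04622 hr

Final: 0.04622 hr


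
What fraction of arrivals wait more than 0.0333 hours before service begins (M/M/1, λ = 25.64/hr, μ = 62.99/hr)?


ρ = 25.64/62.99 = 0.4070
P(Wq > t) = ρ·e^{−(μ−λ)t} = 0.4070·e^{−1.2438}
= 0.4070·0.288300 = 0.117352

Final: 0.117352


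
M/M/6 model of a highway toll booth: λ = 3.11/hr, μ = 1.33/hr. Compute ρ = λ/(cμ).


ρ = λ/(cμ) = 3.11/(6·1.33) = 3.11/7.98 = 0.3897

Final: 0.3897


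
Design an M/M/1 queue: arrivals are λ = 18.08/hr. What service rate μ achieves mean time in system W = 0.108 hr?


W = 1/(μ−λ) ⇒ μ − λ = 1/W = 1/0.108 = 9.2593
μ = λ + 1/W = 18.08 + 9.2593 = 27.3393 per hr

Final: 27.3393 /hr


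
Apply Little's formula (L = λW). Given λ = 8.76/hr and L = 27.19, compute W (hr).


W = L/λ = 27.19/8.76 = 3.1039 hr

Final: 3.1039 hr


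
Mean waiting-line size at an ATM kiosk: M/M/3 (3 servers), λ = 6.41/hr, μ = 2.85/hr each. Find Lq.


a = λ/μ = 2.2491; ρ = a/3 = 0.7497
P₀ = 0.074882
Lq = P₀·a^c·ρ / (c!·(1−ρ)²) = 0.074882·11.37731·0.7497/(6·0.06265)
= 1.69926

Final: 1.69926


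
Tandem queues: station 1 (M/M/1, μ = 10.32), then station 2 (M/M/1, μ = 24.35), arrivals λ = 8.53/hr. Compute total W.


Each node sees arrival rate λ = 8.53/hr (tandem ⇒ throughput preserved).
W₁ = 1/(μ₁−λ) = 1/(10.32−8.53) = 0.55866 hr
W₂ = 1/(μ₂−λ) = 1/(24.35−8.53) = 0.06321 hr
W_total = W₁ + W₂ = 0.55866 + 0.06321 = 0.62187 hr

Final: 0.62187 hr


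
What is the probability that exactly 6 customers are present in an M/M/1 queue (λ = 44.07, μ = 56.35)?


ρ = 44.07/56.35 = 0.7821
P_n = (1−ρ)·ρ^n = (1 − 0.7821)·0.7821^6 = 0.2179·0.228820 = 0.049865

Final: 0.049865


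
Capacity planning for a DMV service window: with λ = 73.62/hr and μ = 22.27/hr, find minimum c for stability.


Stability requires cμ > λ ⇔ c > λ/μ.
λ/μ = 73.62/22.27 = 3.3058
Minimum integer c = ⌊3.3058⌋ + 1 = 4
Check: 4·22.27 = 89.08 > 73.62, while 3·22.27 = 66.81 ≤ 73.62

Final: 4 servers


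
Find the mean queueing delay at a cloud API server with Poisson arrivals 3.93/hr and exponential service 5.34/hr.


ρ = 3.93/5.34 = 0.7360
Wq = ρ/(μ−λ) = 0.7360/(5.34 − 3.93) = 0.7360/1.41 = 0.5220 hr

Final: 0.5220 hr


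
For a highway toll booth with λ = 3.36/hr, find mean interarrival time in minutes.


Mean interarrival time = 1/λ = 1/3.36 hour = 0.29762 hour
In minutes: 0.29762 × 60 = 17.8571 min

Final: 17.8571 min


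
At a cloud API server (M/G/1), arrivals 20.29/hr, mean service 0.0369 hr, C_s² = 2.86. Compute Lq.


ρ = λ·E[S] = 20.29·0.0369 = 0.7487
Lq = ρ²(1+C_s²)/(2(1−ρ)) = 0.5606·(1+2.86)/(2·0.2513)
= 0.5606·3.8600/0.5026 = 4.30510

Final: 4.30510


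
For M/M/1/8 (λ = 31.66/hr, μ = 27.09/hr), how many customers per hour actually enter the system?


ρ = 1.1687; P_K = (1−ρ)ρ^8/(1−ρ^9) = 0.191404
λ_eff = λ(1 − P_K) = 31.66·(1 − 0.191404) = 31.66·0.808596 = 25.6001 /hr

Final: 25.6001 /hr


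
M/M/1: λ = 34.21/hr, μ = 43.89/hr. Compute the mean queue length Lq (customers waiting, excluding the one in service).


ρ = 34.21/43.89 = 0.7794
Lq = ρ²/(1−ρ) = 0.6075/0.2206 = 2.7546

Final: 2.7546


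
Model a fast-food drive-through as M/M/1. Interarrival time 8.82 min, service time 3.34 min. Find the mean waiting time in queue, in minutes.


λ = 60/8.82 = 6.8027 /hr
μ = 60/3.34 = 17.9641 /hr
ρ = λ/μ = 6.8027/17.9641 = 0.3787
Wq = ρ/(μ−λ) = 0.3787/(17.9641−6.8027) = 0.03393 hr
In minutes: 0.03393·60 = 2.036 min

Final: 2.036 min


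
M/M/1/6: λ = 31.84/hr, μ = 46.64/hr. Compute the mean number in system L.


ρ = 31.84/46.64 = 0.6827
L = ρ[1 − (K+1)ρ^K + Kρ^(K+1)] / [(1−ρ)(1−ρ^(K+1))]
Numerator: 0.6827·(1 − 7·0.101225 + 6·0.069104) = 0.482002
Denominator: (0.3173)·(0.930896) = 0.295396
L = 0.482002/0.295396 = 1.6317

Final: 1.6317


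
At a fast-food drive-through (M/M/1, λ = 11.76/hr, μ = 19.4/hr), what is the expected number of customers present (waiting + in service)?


ρ = λ/μ = 11.76/19.4 = 0.6062
L = ρ/(1−ρ) = 0.6062/(1 − 0.6062) = 0.6062/0.3938 = 1.5393

Final: 1.5393


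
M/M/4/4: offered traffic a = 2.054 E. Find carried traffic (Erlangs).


B(4,2.054) = 0.100911 (Erlang-B)
Carried load = a(1 − B) = 2.054·(1 − 0.100911) = 2.054·0.899089 = 1.8467 E

Final: 1.8467 Erlangs


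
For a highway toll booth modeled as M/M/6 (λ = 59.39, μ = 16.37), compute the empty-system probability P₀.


a = λ/μ = 59.39/16.37 = 3.6280; ρ = a/c = 0.6047
Σ_{k=0}^{5} a^k/k! (terms k=0..5) = 1.00000 + 3.62798 + 6.58111 + 7.95871 + 7.21851 + 5.23772 = 31.62402
Tail: a^6/(6!(1−ρ)) = 2280.27841/(720·0.3953) = 8.01102
P₀ = 1/(31.62402 + 8.01102) = 1/39.63505 = 0.025230

Final: 0.025230


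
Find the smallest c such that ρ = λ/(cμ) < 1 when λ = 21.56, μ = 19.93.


Stability requires cμ > λ ⇔ c > λ/μ.
λ/μ = 21.56/19.93 = 1.0818
Minimum integer c = ⌊1.0818⌋ + 1 = 2
Check: 2·19.93 = 39.86 > 21.56, while 1·19.93 = 19.93 ≤ 21.56

Final: 2 servers


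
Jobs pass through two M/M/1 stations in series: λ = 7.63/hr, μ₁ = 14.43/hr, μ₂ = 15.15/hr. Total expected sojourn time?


Each node sees arrival rate λ = 7.63/hr (tandem ⇒ throughput preserved).
W₁ = 1/(μ₁−λ) = 1/(14.43−7.63) = 0.14706 hr
W₂ = 1/(μ₂−λ) = 1/(15.15−7.63) = 0.13298 hr
W_total = W₁ + W₂ = 0.14706 + 0.13298 = 0.28004 hr

Final: 0.28004 hr


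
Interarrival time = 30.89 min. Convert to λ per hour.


λ = 1/(interarrival time) in consistent units.
1 hour = 60 min, so λ = 60/30.89 = 1.9424 per hour

Final: 1.9424 /hr


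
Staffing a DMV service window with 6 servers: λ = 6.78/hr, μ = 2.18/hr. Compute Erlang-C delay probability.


a = λ/μ = 3.1101; ρ = a/6 = 0.5183
P₀ = 0.043681 (from M/M/c formula)
C(c,a) = [a^c/(c!(1−ρ))]·P₀ = [904.98046/(720·0.4817)]·0.043681
= 2.60960·0.043681 = 0.113991

Final: 0.113991


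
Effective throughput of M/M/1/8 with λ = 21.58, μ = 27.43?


ρ = 0.7867; P_K = (1−ρ)ρ^8/(1−ρ^9) = 0.035385
λ_eff = λ(1 − P_K) = 21.58·(1 − 0.035385) = 21.58·0.964615 = 20.8164 /hr

Final: 20.8164 /hr


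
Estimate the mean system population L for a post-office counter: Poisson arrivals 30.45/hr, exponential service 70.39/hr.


ρ = λ/μ = 30.45/70.39 = 0.4326
L = ρ/(1−ρ) = 0.4326/(1 − 0.4326) = 0.4326/0.5674 = 0.7624

Final: 0.7624


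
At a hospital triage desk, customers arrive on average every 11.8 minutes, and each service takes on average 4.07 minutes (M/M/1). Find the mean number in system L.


λ = 60/11.8 = 5.0847 /hr
μ = 60/4.07 = 14.7420 /hr
ρ = λ/μ = 5.0847/14.7420 = 0.3449
L = ρ/(1−ρ) = 0.3449/0.6551 = 0.5265

Final: 0.5265


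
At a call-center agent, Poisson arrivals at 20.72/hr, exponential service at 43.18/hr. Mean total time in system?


W = 1/(μ−λ) = 1/(43.18 − 20.72) = 1/22.46 = 0.04452 hr

Final: 0.04452 hr


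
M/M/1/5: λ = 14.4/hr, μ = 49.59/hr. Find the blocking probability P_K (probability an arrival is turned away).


ρ = λ/μ = 14.4/49.59 = 0.2904
P_K = (1−ρ)ρ^K/(1−ρ^(K+1)) = (0.7096·0.002065)/(1 − 0.0005995)
= 0.001465/0.999400 = 0.001466

Final: 0.001466


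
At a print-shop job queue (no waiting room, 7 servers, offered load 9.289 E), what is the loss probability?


B(c,a) = (a^c/c!) / Σ_{k=0}^{c} a^k/k!
a^7/7! = 1184.001367
Σ terms (k=0..7): 1.00000 + 9.28900 + 43.14276 + 133.58437 + 310.21630 + 576.31984 + 892.23916 + 1184.00137 = 3149.792790
B = 1184.001367/3149.792790 = 0.375898

Final: 0.375898


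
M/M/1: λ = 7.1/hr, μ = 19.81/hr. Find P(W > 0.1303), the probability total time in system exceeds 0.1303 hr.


W ~ Exponential(μ−λ) for M/M/1.
μ − λ = 19.81 − 7.1 = 12.7100
P(W > t) = e^{−(μ−λ)t} = e^{−1.6561} = 0.190879

Final: 0.190879


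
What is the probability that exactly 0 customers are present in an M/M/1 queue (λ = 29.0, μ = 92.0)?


ρ = 29.0/92.0 = 0.3152
P_n = (1−ρ)·ρ^n = (1 − 0.3152)·0.3152^0 = 0.6848·1.000000 = 0.684783

Final: 0.684783


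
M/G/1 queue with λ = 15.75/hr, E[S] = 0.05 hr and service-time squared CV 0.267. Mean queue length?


ρ = λ·E[S] = 15.75·0.05 = 0.7875
Lq = ρ²(1+C_s²)/(2(1−ρ)) = 0.6202·(1+0.267)/(2·0.2125)
= 0.6202·1.2670/0.4250 = 1.84880

Final: 1.84880


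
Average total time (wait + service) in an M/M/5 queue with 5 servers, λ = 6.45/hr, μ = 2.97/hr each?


a = 2.1717; ρ = 0.4343; P₀ = 0.112670
Lq = P₀·a^c·ρ/(c!(1−ρ)²) = 0.06157
Wq = Lq/λ = 0.06157/6.45 = 0.009546 hr
W = Wq + 1/μ = 0.009546 + 0.33670 = 0.34625 hr

Final: 0.34625 hr


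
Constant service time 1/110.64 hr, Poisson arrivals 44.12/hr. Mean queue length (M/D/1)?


ρ = 44.12/110.64 = 0.3988
M/D/1: Lq = ρ²/(2(1−ρ)) = 0.1590/(2·0.6012) = 0.13224

Final: 0.13224


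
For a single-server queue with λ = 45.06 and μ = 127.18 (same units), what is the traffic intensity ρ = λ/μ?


ρ = λ/μ = 45.06/127.18 = 0.3543

Final: 0.3543


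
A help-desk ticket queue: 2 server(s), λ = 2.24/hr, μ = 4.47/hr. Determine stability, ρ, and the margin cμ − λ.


Total capacity cμ = 2·4.47 = 8.94/hr
ρ = λ/(cμ) = 2.24/8.94 = 0.2506
Stable ⇔ ρ < 1: YES
Spare capacity = cμ − λ = 8.94 − 2.24 = 6.70/hr

Final: ρ = 0.2506; stable; margin = 6.70/hr


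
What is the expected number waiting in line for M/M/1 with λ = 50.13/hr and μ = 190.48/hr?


ρ = 50.13/190.48 = 0.2632
Lq = ρ²/(1−ρ) = 0.06926/0.7368 = 0.09400

Final: 0.09400


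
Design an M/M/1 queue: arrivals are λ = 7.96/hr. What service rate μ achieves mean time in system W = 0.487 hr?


W = 1/(μ−λ) ⇒ μ − λ = 1/W = 1/0.487 = 2.0534
μ = λ + 1/W = 7.96 + 2.0534 = 10.0134 per hr

Final: 10.0134 /hr


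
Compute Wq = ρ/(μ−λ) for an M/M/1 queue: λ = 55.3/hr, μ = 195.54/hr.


ρ = 55.3/195.54 = 0.2828
Wq = ρ/(μ−λ) = 0.2828/(195.54 − 55.3) = 0.2828/140.24 = 0.002017 hr

Final: 0.002017 hr


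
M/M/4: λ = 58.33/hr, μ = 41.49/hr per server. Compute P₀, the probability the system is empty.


a = λ/μ = 58.33/41.49 = 1.4059; ρ = a/c = 0.3515
Σ_{k=0}^{3} a^k/k! (terms k=0..3) = 1.00000 + 1.40588 + 0.98825 + 0.46312 = 3.85725
Tail: a^4/(4!(1−ρ)) = 3.90656/(24·0.6485) = 0.25099
P₀ = 1/(3.85725 + 0.25099) = 1/4.10824 = 0.243413

Final: 0.243413


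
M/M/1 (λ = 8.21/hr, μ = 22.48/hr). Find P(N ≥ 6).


ρ = 8.21/22.48 = 0.3652
P(N ≥ n) = ρ^n = 0.3652^6 = 0.002373

Final: 0.002373


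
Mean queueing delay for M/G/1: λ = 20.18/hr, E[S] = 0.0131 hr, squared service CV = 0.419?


ρ = λ·E[S] = 20.18·0.0131 = 0.2644
E[S²] = E[S]²(1+C_s²) = 0.0131²·(1+0.419) = 0.0002435
Wq = λ·E[S²]/(2(1−ρ)) = 20.18·0.0002435/(2·0.7356) = 0.003340 hr

Final: 0.003340 hr


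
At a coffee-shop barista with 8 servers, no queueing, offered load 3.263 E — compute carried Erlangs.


B(8,3.263) = 0.012278 (Erlang-B)
Carried load = a(1 − B) = 3.263·(1 − 0.012278) = 3.263·0.987722 = 3.2229 E

Final: 3.2229 Erlangs


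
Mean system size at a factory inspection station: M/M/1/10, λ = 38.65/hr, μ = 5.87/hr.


ρ = 38.65/5.87 = 6.5843
L = ρ[1 − (K+1)ρ^K + Kρ^(K+1)] / [(1−ρ)(1−ρ^(K+1))]
Numerator: 6.5843·(1 − 11·153148931.122587 + 10·1008382655.517546) = 55303003122.557663
Denominator: (-5.5843)·(-1008382654.517546) = 5631138571.564762
L = 55303003122.557663/5631138571.564762 = 9.8209

Final: 9.8209


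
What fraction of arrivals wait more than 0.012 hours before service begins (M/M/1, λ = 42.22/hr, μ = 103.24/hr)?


ρ = 42.22/103.24 = 0.4090
P(Wq > t) = ρ·e^{−(μ−λ)t} = 0.4090·e^{−0.7322}
= 0.4090·0.480831 = 0.196636

Final: 0.196636


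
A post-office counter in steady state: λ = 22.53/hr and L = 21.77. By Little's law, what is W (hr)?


W = L/λ = 21.77/22.53 = 0.9663 hr

Final: 0.9663 hr


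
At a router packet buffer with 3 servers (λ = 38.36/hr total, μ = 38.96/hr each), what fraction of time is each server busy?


ρ = λ/(cμ) = 38.36/(3·38.96) = 38.36/116.88 = 0.3282

Final: 0.3282


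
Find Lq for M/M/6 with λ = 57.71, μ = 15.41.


a = λ/μ = 3.7450; ρ = a/6 = 0.6242
P₀ = 0.022203
Lq = P₀·a^c·ρ / (c!·(1−ρ)²) = 0.022203·2758.61195·0.6242/(720·0.14125)
= 0.37589

Final: 0.37589


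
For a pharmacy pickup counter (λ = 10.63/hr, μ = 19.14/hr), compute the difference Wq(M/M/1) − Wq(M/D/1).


ρ = 10.63/19.14 = 0.5554
Wq(M/M/1) = ρ/(μ−λ) = 0.5554/8.51 = 0.06526 hr
Wq(M/D/1) = ρ/(2(μ−λ)) = 0.03263 hr
Savings = 0.06526 − 0.03263 = 0.03263 hr

Final: 0.03263 hr


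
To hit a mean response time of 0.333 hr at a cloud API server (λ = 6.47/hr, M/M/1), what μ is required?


W = 1/(μ−λ) ⇒ μ − λ = 1/W = 1/0.333 = 3.0030
μ = λ + 1/W = 6.47 + 3.0030 = 9.4730 per hr

Final: 9.4730 /hr


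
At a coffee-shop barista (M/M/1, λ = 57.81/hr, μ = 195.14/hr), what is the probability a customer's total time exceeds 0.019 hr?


W ~ Exponential(μ−λ) for M/M/1.
μ − λ = 195.14 − 57.81 = 137.3300
P(W > t) = e^{−(μ−λ)t} = e^{−2.6093} = 0.073588

Final: 0.073588


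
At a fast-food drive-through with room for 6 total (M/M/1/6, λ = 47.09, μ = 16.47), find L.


ρ = 47.09/16.47 = 2.8591
L = ρ[1 − (K+1)ρ^K + Kρ^(K+1)] / [(1−ρ)(1−ρ^(K+1))]
Numerator: 2.8591·(1 − 7·546.274021 + 6·1561.872718) = 15863.406319
Denominator: (-1.8591)·(-1560.872718) = 2901.877512
L = 15863.406319/2901.877512 = 5.4666

Final: 5.4666


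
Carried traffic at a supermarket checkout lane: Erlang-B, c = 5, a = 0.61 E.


B(5,0.61) = 0.0003824 (Erlang-B)
Carried load = a(1 − B) = 0.61·(1 − 0.0003824) = 0.61·0.999618 = 0.6098 E

Final: 0.6098 Erlangs


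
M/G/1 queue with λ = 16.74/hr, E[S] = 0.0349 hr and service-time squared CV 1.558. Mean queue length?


ρ = λ·E[S] = 16.74·0.0349 = 0.5842
Lq = ρ²(1+C_s²)/(2(1−ρ)) = 0.3413·(1+1.558)/(2·0.4158)
= 0.3413·2.5580/0.8315 = 1.04997

Final: 1.04997


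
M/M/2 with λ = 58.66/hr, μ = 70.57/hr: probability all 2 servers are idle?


a = λ/μ = 58.66/70.57 = 0.8312; ρ = a/c = 0.4156
Σ_{k=0}^{1} a^k/k! (terms k=0..1) = 1.00000 + 0.83123 = 1.83123
Tail: a^2/(2!(1−ρ)) = 0.69095/(2·0.5844) = 0.59117
P₀ = 1/(1.83123 + 0.59117) = 1/2.42241 = 0.412813

Final: 0.412813


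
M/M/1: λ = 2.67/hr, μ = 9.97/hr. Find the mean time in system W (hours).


W = 1/(μ−λ) = 1/(9.97 − 2.67) = 1/7.30 = 0.1370 hr

Final: 0.1370 hr


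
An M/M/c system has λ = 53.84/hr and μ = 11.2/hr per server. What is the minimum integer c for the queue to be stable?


Stability requires cμ > λ ⇔ c > λ/μ.
λ/μ = 53.84/11.2 = 4.8071
Minimum integer c = ⌊4.8071⌋ + 1 = 5
Check: 5·11.2 = 56.00 > 53.84, while 4·11.2 = 44.80 ≤ 53.84

Final: 5 servers


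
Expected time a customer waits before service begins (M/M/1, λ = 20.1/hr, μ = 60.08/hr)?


ρ = 20.1/60.08 = 0.3346
Wq = ρ/(μ−λ) = 0.3346/(60.08 − 20.1) = 0.3346/39.98 = 0.008368 hr

Final: 0.008368 hr


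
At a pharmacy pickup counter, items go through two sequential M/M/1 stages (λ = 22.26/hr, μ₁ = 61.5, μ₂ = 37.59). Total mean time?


Each node sees arrival rate λ = 22.26/hr (tandem ⇒ throughput preserved).
W₁ = 1/(μ₁−λ) = 1/(61.5−22.26) = 0.02548 hr
W₂ = 1/(μ₂−λ) = 1/(37.59−22.26) = 0.06523 hr
W_total = W₁ + W₂ = 0.02548 + 0.06523 = 0.09072 hr

Final: 0.09072 hr


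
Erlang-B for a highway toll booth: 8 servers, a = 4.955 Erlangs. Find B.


B(c,a) = (a^c/c!) / Σ_{k=0}^{c} a^k/k!
a^8/8! = 9.012157
Σ terms (k=0..8): 1.00000 + 4.95500 + 12.27601 + 20.27588 + 25.11675 + 24.89070 + 20.55557 + 14.55040 + 9.01216 = 132.632465
B = 9.012157/132.632465 = 0.067948

Final: 0.067948


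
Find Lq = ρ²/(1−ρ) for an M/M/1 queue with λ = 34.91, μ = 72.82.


ρ = 34.91/72.82 = 0.4794
Lq = ρ²/(1−ρ) = 0.2298/0.5206 = 0.4415

Final: 0.4415


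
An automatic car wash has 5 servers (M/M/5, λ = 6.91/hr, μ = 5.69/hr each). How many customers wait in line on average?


a = λ/μ = 1.2144; ρ = a/5 = 0.2429
P₀ = 0.296735
Lq = P₀·a^c·ρ / (c!·(1−ρ)²) = 0.296735·2.64137·0.2429/(120·0.57323)
= 0.002767

Final: 0.002767


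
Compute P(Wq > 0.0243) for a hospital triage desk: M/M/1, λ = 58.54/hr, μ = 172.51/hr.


ρ = 58.54/172.51 = 0.3393
P(Wq > t) = ρ·e^{−(μ−λ)t} = 0.3393·e^{−2.7695}
= 0.3393·0.062695 = 0.021275

Final: 0.021275


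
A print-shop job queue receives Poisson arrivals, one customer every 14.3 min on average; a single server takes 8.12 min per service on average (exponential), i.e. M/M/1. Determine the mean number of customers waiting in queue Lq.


λ = 60/14.3 = 4.1958 /hr
μ = 60/8.12 = 7.3892 /hr
ρ = λ/μ = 4.1958/7.3892 = 0.5678
Lq = ρ²/(1−ρ) = 0.3224/0.4322 = 0.7461

Final: 0.7461


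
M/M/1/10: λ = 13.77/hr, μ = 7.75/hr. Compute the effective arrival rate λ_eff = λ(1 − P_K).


ρ = 1.7768; P_K = (1−ρ)ρ^10/(1−ρ^11) = 0.437968
λ_eff = λ(1 − P_K) = 13.77·(1 − 0.437968) = 13.77·0.562032 = 7.7392 /hr

Final: 7.7392 /hr


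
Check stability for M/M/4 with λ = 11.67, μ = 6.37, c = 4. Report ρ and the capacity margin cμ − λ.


Total capacity cμ = 4·6.37 = 25.48/hr
ρ = λ/(cμ) = 11.67/25.48 = 0.4580
Stable ⇔ ρ < 1: YES
Spare capacity = cμ − λ = 25.48 − 11.67 = 13.81/hr

Final: ρ = 0.4580; stable; margin = 13.81/hr


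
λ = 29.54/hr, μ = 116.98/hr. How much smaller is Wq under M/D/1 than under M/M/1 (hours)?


ρ = 29.54/116.98 = 0.2525
Wq(M/M/1) = ρ/(μ−λ) = 0.2525/87.44 = 0.002888 hr
Wq(M/D/1) = ρ/(2(μ−λ)) = 0.001444 hr
Savings = 0.002888 − 0.001444 = 0.001444 hr

Final: 0.001444 hr


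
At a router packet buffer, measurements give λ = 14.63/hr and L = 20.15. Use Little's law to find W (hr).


W = L/λ = 20.15/14.63 = 1.3773 hr

Final: 1.3773 hr


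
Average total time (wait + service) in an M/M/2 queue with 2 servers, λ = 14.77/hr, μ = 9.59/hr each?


a = 1.5401; ρ = 0.7701; P₀ = 0.129897
Lq = P₀·a^c·ρ/(c!(1−ρ)²) = 2.24411
Wq = Lq/λ = 2.24411/14.77 = 0.15194 hr
W = Wq + 1/μ = 0.15194 + 0.10428 = 0.25621 hr

Final: 0.25621 hr


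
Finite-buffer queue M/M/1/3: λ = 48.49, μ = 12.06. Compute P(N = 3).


ρ = λ/μ = 48.49/12.06 = 4.0207
P_K = (1−ρ)ρ^K/(1−ρ^(K+1)) = (-3.0207·65.000190)/(1 − 261.348195)
= -196.348005/-260.348195 = 0.754175

Final: 0.754175


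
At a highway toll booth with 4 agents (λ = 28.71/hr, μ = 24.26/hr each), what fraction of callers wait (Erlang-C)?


a = λ/μ = 1.1834; ρ = a/4 = 0.2959
P₀ = 0.305252 (from M/M/c formula)
C(c,a) = [a^c/(c!(1−ρ))]·P₀ = [1.96142/(24·0.7041)]·0.305252
= 0.11606·0.305252 = 0.035429

Final: 0.035429


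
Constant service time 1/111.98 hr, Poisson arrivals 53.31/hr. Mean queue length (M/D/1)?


ρ = 53.31/111.98 = 0.4761
M/D/1: Lq = ρ²/(2(1−ρ)) = 0.2266/(2·0.5239) = 0.21629

Final: 0.21629


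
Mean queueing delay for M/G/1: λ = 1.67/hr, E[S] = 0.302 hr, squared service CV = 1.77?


ρ = λ·E[S] = 1.67·0.302 = 0.5043
E[S²] = E[S]²(1+C_s²) = 0.302²·(1+1.77) = 0.252635
Wq = λ·E[S²]/(2(1−ρ)) = 1.67·0.252635/(2·0.4957) = 0.42559 hr

Final: 0.42559 hr


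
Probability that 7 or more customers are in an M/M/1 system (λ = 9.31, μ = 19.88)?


ρ = 9.31/19.88 = 0.4683
P(N ≥ n) = ρ^n = 0.4683^7 = 0.004940

Final: 0.004940


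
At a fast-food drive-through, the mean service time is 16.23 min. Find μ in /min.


μ = 1/(service time) in consistent units.
1 minute = 1 min, so μ = 1/16.23 = 0.06161 per minute

Final: 0.06161 /min


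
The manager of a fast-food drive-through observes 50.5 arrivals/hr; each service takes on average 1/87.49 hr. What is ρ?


ρ = λ/μ = 50.5/87.49 = 0.5772

Final: 0.5772


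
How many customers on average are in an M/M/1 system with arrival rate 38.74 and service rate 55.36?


ρ = λ/μ = 38.74/55.36 = 0.6998
L = ρ/(1−ρ) = 0.6998/(1 − 0.6998) = 0.6998/0.3002 = 2.3309

Final: 2.3309


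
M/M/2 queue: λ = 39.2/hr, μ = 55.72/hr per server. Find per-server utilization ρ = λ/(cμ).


ρ = λ/(cμ) = 39.2/(2·55.72) = 39.2/111.44 = 0.3518

Final: 0.3518


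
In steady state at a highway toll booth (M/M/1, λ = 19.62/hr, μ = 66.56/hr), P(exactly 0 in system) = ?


ρ = 19.62/66.56 = 0.2948
P_n = (1−ρ)·ρ^n = (1 − 0.2948)·0.2948^0 = 0.7052·1.000000 = 0.705228

Final: 0.705228


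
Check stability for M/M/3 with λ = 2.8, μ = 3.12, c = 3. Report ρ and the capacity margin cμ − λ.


Total capacity cμ = 3·3.12 = 9.36/hr
ρ = λ/(cμ) = 2.8/9.36 = 0.2991
Stable ⇔ ρ < 1: YES
Spare capacity = cμ − λ = 9.36 − 2.8 = 6.56/hr

Final: ρ = 0.2991; stable; margin = 6.56/hr


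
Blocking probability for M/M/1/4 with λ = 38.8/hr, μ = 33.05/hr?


ρ = λ/μ = 38.8/33.05 = 1.1740
P_K = (1−ρ)ρ^K/(1−ρ^(K+1)) = (-0.1740·1.899508)/(1 − 2.229982)
= -0.330474/-1.229982 = 0.268682

Final: 0.268682


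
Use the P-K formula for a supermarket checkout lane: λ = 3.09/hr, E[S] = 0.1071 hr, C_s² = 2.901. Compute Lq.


ρ = λ·E[S] = 3.09·0.1071 = 0.3309
Lq = ρ²(1+C_s²)/(2(1−ρ)) = 0.1095·(1+2.901)/(2·0.6691)
= 0.1095·3.9010/1.3381 = 0.31928

Final: 0.31928


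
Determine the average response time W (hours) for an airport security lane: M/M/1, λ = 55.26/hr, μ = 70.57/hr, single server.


W = 1/(μ−λ) = 1/(70.57 − 55.26) = 1/15.31 = 0.06532 hr

Final: 0.06532 hr


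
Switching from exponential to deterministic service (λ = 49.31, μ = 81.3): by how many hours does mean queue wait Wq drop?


ρ = 49.31/81.3 = 0.6065
Wq(M/M/1) = ρ/(μ−λ) = 0.6065/31.99 = 0.01896 hr
Wq(M/D/1) = ρ/(2(μ−λ)) = 0.009480 hr
Savings = 0.01896 − 0.009480 = 0.009480 hr

Final: 0.009480 hr


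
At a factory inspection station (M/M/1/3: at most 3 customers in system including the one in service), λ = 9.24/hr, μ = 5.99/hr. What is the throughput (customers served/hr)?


ρ = 1.5426; P_K = (1−ρ)ρ^3/(1−ρ^4) = 0.427176
λ_eff = λ(1 − P_K) = 9.24·(1 − 0.427176) = 9.24·0.572824 = 5.2929 /hr

Final: 5.2929 /hr


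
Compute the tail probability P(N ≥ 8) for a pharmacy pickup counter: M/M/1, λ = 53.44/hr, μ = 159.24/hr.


ρ = 53.44/159.24 = 0.3356
P(N ≥ n) = ρ^n = 0.3356^8 = 0.0001609

Final: 0.0001609


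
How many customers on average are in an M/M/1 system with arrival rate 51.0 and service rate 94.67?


ρ = λ/μ = 51.0/94.67 = 0.5387
L = ρ/(1−ρ) = 0.5387/(1 − 0.5387) = 0.5387/0.4613 = 1.1678

Final: 1.1678


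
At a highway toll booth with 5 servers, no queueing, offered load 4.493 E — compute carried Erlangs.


B(5,4.493) = 0.242418 (Erlang-B)
Carried load = a(1 − B) = 4.493·(1 − 0.242418) = 4.493·0.757582 = 3.4038 E

Final: 3.4038 Erlangs


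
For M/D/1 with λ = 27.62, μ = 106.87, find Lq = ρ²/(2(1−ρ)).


ρ = 27.62/106.87 = 0.2584
M/D/1: Lq = ρ²/(2(1−ρ)) = 0.06679/(2·0.7416) = 0.04504

Final: 0.04504


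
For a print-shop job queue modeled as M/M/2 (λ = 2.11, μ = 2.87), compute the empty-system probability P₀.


a = λ/μ = 2.11/2.87 = 0.7352; ρ = a/c = 0.3676
Σ_{k=0}^{1} a^k/k! (terms k=0..1) = 1.00000 + 0.73519 = 1.73519
Tail: a^2/(2!(1−ρ)) = 0.54051/(2·0.6324) = 0.42734
P₀ = 1/(1.73519 + 0.42734) = 1/2.16253 = 0.462420

Final: 0.462420


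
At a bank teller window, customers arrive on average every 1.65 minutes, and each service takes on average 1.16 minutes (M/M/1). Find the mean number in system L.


λ = 60/1.65 = 36.3636 /hr
μ = 60/1.16 = 51.7241 /hr
ρ = λ/μ = 36.3636/51.7241 = 0.7030
L = ρ/(1−ρ) = 0.7030/0.2970 = 2.3673

Final: 2.3673


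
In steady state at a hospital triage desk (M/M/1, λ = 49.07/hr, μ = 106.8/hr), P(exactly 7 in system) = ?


ρ = 49.07/106.8 = 0.4595
P_n = (1−ρ)·ρ^n = (1 − 0.4595)·0.4595^7 = 0.5405·0.004322 = 0.002336

Final: 0.002336


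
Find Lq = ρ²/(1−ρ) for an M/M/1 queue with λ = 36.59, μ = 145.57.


ρ = 36.59/145.57 = 0.2514
Lq = ρ²/(1−ρ) = 0.06318/0.7486 = 0.08439

Final: 0.08439


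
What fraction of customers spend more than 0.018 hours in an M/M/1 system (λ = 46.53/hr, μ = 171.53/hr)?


W ~ Exponential(μ−λ) for M/M/1.
μ − λ = 171.53 − 46.53 = 125.0000
P(W > t) = e^{−(μ−λ)t} = e^{−2.2500} = 0.105399

Final: 0.105399


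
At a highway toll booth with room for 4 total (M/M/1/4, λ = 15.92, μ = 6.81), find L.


ρ = 15.92/6.81 = 2.3377
L = ρ[1 − (K+1)ρ^K + Kρ^(K+1)] / [(1−ρ)(1−ρ^(K+1))]
Numerator: 2.3377·(1 − 5·29.866464 + 4·69.819986) = 306.121319
Denominator: (-1.3377)·(-68.819986) = 92.063153
L = 306.121319/92.063153 = 3.3251

Final: 3.3251


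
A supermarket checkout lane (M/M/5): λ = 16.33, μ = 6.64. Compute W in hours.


a = 2.4593; ρ = 0.4919; P₀ = 0.083595
Lq = P₀·a^c·ρ/(c!(1−ρ)²) = 0.11939
Wq = Lq/λ = 0.11939/16.33 = 0.007311 hr
W = Wq + 1/μ = 0.007311 + 0.15060 = 0.15791 hr

Final: 0.15791 hr


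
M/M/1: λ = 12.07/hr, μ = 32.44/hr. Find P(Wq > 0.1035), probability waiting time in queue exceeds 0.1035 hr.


ρ = 12.07/32.44 = 0.3721
P(Wq > t) = ρ·e^{−(μ−λ)t} = 0.3721·e^{−2.1083}
= 0.3721·0.121445 = 0.045186

Final: 0.045186


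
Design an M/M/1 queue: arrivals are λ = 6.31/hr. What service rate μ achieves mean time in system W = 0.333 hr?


W = 1/(μ−λ) ⇒ μ − λ = 1/W = 1/0.333 = 3.0030
μ = λ + 1/W = 6.31 + 3.0030 = 9.3130 per hr

Final: 9.3130 /hr


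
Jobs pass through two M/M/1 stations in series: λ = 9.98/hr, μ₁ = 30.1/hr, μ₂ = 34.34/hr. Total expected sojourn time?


Each node sees arrival rate λ = 9.98/hr (tandem ⇒ throughput preserved).
W₁ = 1/(μ₁−λ) = 1/(30.1−9.98) = 0.04970 hr
W₂ = 1/(μ₂−λ) = 1/(34.34−9.98) = 0.04105 hr
W_total = W₁ + W₂ = 0.04970 + 0.04105 = 0.09075 hr

Final: 0.09075 hr


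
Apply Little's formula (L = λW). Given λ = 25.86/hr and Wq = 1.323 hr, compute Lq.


Lq = λWq = 25.86·1.323 = 34.2128

Final: 34.2128


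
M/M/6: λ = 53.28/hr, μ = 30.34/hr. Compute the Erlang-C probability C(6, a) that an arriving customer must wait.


a = λ/μ = 1.7561; ρ = a/6 = 0.2927
P₀ = 0.172602 (from M/M/c formula)
C(c,a) = [a^c/(c!(1−ρ))]·P₀ = [29.32863/(720·0.7073)]·0.172602
= 0.05759·0.172602 = 0.009940

Final: 0.009940


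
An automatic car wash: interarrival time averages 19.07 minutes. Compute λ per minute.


λ = 1/(interarrival time) in consistent units.
1 minute = 1 min, so λ = 1/19.07 = 0.05244 per minute

Final: 0.05244 /min


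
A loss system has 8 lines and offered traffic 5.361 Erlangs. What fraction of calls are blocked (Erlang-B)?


B(c,a) = (a^c/c!) / Σ_{k=0}^{c} a^k/k!
a^8/8! = 16.921776
Σ terms (k=0..8): 1.00000 + 5.36100 + 14.37016 + 25.67948 + 34.41692 + 36.90182 + 32.97178 + 25.25167 + 16.92178 = 192.874599
B = 16.921776/192.874599 = 0.087735

Final: 0.087735


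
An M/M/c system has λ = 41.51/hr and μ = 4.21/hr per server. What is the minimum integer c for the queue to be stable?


Stability requires cμ > λ ⇔ c > λ/μ.
λ/μ = 41.51/4.21 = 9.8599
Minimum integer c = ⌊9.8599⌋ + 1 = 10
Check: 10·4.21 = 42.10 > 41.51, while 9·4.21 = 37.89 ≤ 41.51

Final: 10 servers


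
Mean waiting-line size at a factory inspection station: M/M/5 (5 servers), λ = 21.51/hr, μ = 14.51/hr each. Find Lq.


a = λ/μ = 1.4824; ρ = a/5 = 0.2965
P₀ = 0.226747
Lq = P₀·a^c·ρ / (c!·(1−ρ)²) = 0.226747·7.15921·0.2965/(120·0.49493)
= 0.008104

Final: 0.008104


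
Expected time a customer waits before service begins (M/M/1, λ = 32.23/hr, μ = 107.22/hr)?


ρ = 32.23/107.22 = 0.3006
Wq = ρ/(μ−λ) = 0.3006/(107.22 − 32.23) = 0.3006/74.99 = 0.004008 hr

Final: 0.004008 hr


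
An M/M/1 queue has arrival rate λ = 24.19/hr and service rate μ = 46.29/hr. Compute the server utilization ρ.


ρ = λ/μ = 24.19/46.29 = 0.5226

Final: 0.5226


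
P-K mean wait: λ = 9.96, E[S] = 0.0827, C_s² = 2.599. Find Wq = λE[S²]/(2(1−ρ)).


ρ = λ·E[S] = 9.96·0.0827 = 0.8237
E[S²] = E[S]²(1+C_s²) = 0.0827²·(1+2.599) = 0.024615
Wq = λ·E[S²]/(2(1−ρ)) = 9.96·0.024615/(2·0.1763) = 0.69526 hr

Final: 0.69526 hr


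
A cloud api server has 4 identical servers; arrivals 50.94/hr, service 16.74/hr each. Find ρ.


ρ = λ/(cμ) = 50.94/(4·16.74) = 50.94/66.96 = 0.7608

Final: 0.7608


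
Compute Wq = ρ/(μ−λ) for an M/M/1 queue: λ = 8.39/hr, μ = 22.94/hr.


ρ = 8.39/22.94 = 0.3657
Wq = ρ/(μ−λ) = 0.3657/(22.94 − 8.39) = 0.3657/14.55 = 0.02514 hr

Final: 0.02514 hr


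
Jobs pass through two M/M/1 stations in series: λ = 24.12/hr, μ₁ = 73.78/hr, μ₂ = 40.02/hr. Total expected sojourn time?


Each node sees arrival rate λ = 24.12/hr (tandem ⇒ throughput preserved).
W₁ = 1/(μ₁−λ) = 1/(73.78−24.12) = 0.02014 hr
W₂ = 1/(μ₂−λ) = 1/(40.02−24.12) = 0.06289 hr
W_total = W₁ + W₂ = 0.02014 + 0.06289 = 0.08303 hr

Final: 0.08303 hr


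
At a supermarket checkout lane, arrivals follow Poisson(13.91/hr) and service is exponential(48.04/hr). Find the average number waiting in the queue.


ρ = 13.91/48.04 = 0.2896
Lq = ρ²/(1−ρ) = 0.08384/0.7104 = 0.1180

Final: 0.1180


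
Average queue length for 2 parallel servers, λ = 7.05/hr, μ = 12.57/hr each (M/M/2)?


a = λ/μ = 0.5609; ρ = a/2 = 0.2804
P₀ = 0.561976
Lq = P₀·a^c·ρ / (c!·(1−ρ)²) = 0.561976·0.31456·0.2804/(2·0.51778)
= 0.04787

Final: 0.04787


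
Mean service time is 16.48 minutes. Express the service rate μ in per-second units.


μ = 1/(service time) in consistent units.
1 second = 0.0166667 min, so μ = 0.0166667/16.48 = 0.001011 per second

Final: 0.001011 /sec


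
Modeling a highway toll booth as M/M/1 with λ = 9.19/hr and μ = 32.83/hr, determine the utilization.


ρ = λ/μ = 9.19/32.83 = 0.2799

Final: 0.2799


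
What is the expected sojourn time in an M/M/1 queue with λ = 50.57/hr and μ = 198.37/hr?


W = 1/(μ−λ) = 1/(198.37 − 50.57) = 1/147.80 = 0.006766 hr

Final: 0.006766 hr


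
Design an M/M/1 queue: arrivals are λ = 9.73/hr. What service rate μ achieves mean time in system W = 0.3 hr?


W = 1/(μ−λ) ⇒ μ − λ = 1/W = 1/0.3 = 3.3333
μ = λ + 1/W = 9.73 + 3.3333 = 13.0633 per hr

Final: 13.0633 /hr


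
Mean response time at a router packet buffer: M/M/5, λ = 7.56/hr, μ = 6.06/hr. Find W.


a = 1.2475; ρ = 0.2495; P₀ = 0.287047
Lq = P₀·a^c·ρ/(c!(1−ρ)²) = 0.003202
Wq = Lq/λ = 0.003202/7.56 = 0.0004235 hr
W = Wq + 1/μ = 0.0004235 + 0.16502 = 0.16544 hr

Final: 0.16544 hr


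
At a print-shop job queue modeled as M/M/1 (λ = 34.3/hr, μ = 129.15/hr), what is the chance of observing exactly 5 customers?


ρ = 34.3/129.15 = 0.2656
P_n = (1−ρ)·ρ^n = (1 − 0.2656)·0.2656^5 = 0.7344·0.001321 = 0.0009704

Final: 0.0009704


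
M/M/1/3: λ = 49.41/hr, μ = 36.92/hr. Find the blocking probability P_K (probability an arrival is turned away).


ρ = λ/μ = 49.41/36.92 = 1.3383
P_K = (1−ρ)ρ^K/(1−ρ^(K+1)) = (-0.3383·2.396953)/(1 − 3.207840)
= -0.810887/-2.207840 = 0.367276

Final: 0.367276


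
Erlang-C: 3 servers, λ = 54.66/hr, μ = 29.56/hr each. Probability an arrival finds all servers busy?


a = λ/μ = 1.8491; ρ = a/3 = 0.6164
P₀ = 0.136881 (from M/M/c formula)
C(c,a) = [a^c/(c!(1−ρ))]·P₀ = [6.32260/(6·0.3836)]·0.136881
= 2.74685·0.136881 = 0.375993

Final: 0.375993


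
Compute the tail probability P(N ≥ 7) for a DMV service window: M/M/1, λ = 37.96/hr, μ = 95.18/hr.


ρ = 37.96/95.18 = 0.3988
P(N ≥ n) = ρ^n = 0.3988^7 = 0.001605

Final: 0.001605


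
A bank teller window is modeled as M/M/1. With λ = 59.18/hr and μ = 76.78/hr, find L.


ρ = λ/μ = 59.18/76.78 = 0.7708
L = ρ/(1−ρ) = 0.7708/(1 − 0.7708) = 0.7708/0.2292 = 3.3625

Final: 3.3625


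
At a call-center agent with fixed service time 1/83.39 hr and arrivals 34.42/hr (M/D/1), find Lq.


ρ = 34.42/83.39 = 0.4128
M/D/1: Lq = ρ²/(2(1−ρ)) = 0.1704/(2·0.5872) = 0.14506

Final: 0.14506


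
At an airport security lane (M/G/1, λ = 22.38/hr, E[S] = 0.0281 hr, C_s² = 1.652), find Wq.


ρ = λ·E[S] = 22.38·0.0281 = 0.6289
E[S²] = E[S]²(1+C_s²) = 0.0281²·(1+1.652) = 0.002094
Wq = λ·E[S²]/(2(1−ρ)) = 22.38·0.002094/(2·0.3711) = 0.06314 hr

Final: 0.06314 hr


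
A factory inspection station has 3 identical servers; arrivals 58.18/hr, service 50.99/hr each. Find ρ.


ρ = λ/(cμ) = 58.18/(3·50.99) = 58.18/152.97 = 0.3803

Final: 0.3803


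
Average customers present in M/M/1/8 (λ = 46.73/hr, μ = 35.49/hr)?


ρ = 46.73/35.49 = 1.3167
L = ρ[1 − (K+1)ρ^K + Kρ^(K+1)] / [(1−ρ)(1−ρ^(K+1))]
Numerator: 1.3167·(1 − 9·9.034794 + 8·11.896194) = 19.561562
Denominator: (-0.3167)·(-10.896194) = 3.450922
L = 19.561562/3.450922 = 5.6685

Final: 5.6685


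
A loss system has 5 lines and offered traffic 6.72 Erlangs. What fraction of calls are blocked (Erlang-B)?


B(c,a) = (a^c/c!) / Σ_{k=0}^{c} a^k/k!
a^5/5! = 114.199741
Σ terms (k=0..5): 1.00000 + 6.72000 + 22.57920 + 50.57741 + 84.97005 + 114.19974 = 280.046395
B = 114.199741/280.046395 = 0.407789

Final: 0.407789


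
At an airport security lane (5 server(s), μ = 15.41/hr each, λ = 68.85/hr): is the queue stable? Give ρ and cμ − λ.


Total capacity cμ = 5·15.41 = 77.05/hr
ρ = λ/(cμ) = 68.85/77.05 = 0.8936
Stable ⇔ ρ < 1: YES
Spare capacity = cμ − λ = 77.05 − 68.85 = 8.20/hr

Final: ρ = 0.8936; stable; margin = 8.20/hr


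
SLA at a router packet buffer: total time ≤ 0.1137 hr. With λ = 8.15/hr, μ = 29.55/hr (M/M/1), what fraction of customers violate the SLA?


W ~ Exponential(μ−λ) for M/M/1.
μ − λ = 29.55 − 8.15 = 21.4000
P(W > t) = e^{−(μ−λ)t} = e^{−2.4332} = 0.087757

Final: 0.087757


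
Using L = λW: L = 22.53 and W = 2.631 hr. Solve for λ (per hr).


λ = L/W = 22.53/2.631 = 8.5633 /hr

Final: 8.5633 /hr


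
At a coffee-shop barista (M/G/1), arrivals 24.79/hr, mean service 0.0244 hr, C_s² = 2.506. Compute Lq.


ρ = λ·E[S] = 24.79·0.0244 = 0.6049
Lq = ρ²(1+C_s²)/(2(1−ρ)) = 0.3659·(1+2.506)/(2·0.3951)
= 0.3659·3.5060/0.7902 = 1.62323

Final: 1.62323


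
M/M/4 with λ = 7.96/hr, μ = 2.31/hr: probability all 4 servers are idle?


a = λ/μ = 7.96/2.31 = 3.4459; ρ = a/c = 0.8615
Σ_{k=0}^{3} a^k/k! (terms k=0..3) = 1.00000 + 3.44589 + 5.93707 + 6.81949 = 17.20245
Tail: a^4/(4!(1−ρ)) = 140.99521/(24·0.1385) = 42.40871
P₀ = 1/(17.20245 + 42.40871) = 1/59.61116 = 0.016775

Final: 0.016775


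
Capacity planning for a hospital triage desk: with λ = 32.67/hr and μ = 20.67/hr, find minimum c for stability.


Stability requires cμ > λ ⇔ c > λ/μ.
λ/μ = 32.67/20.67 = 1.5806
Minimum integer c = ⌊1.5806⌋ + 1 = 2
Check: 2·20.67 = 41.34 > 32.67, while 1·20.67 = 20.67 ≤ 32.67

Final: 2 servers


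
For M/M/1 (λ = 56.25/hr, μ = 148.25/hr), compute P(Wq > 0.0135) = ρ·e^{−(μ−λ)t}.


ρ = 56.25/148.25 = 0.3794
P(Wq > t) = ρ·e^{−(μ−λ)t} = 0.3794·e^{−1.2420}
= 0.3794·0.288806 = 0.109581

Final: 0.109581


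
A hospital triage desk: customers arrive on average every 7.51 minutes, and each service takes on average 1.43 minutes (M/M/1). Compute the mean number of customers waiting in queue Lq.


λ = 60/7.51 = 7.9893 /hr
μ = 60/1.43 = 41.9580 /hr
ρ = λ/μ = 7.9893/41.9580 = 0.1904
Lq = ρ²/(1−ρ) = 0.03626/0.8096 = 0.04478

Final: 0.04478


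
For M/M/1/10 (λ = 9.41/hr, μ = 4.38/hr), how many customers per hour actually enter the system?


ρ = 2.1484; P_K = (1−ρ)ρ^10/(1−ρ^11) = 0.534657
λ_eff = λ(1 − P_K) = 9.41·(1 − 0.534657) = 9.41·0.465343 = 4.3789 /hr

Final: 4.3789 /hr


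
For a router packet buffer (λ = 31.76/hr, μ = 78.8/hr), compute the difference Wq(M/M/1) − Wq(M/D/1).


ρ = 31.76/78.8 = 0.4030
Wq(M/M/1) = ρ/(μ−λ) = 0.4030/47.04 = 0.008568 hr
Wq(M/D/1) = ρ/(2(μ−λ)) = 0.004284 hr
Savings = 0.008568 − 0.004284 = 0.004284 hr

Final: 0.004284 hr


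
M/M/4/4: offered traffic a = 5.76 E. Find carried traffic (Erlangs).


B(4,5.76) = 0.453818 (Erlang-B)
Carried load = a(1 − B) = 5.76·(1 − 0.453818) = 5.76·0.546182 = 3.1460 E

Final: 3.1460 Erlangs


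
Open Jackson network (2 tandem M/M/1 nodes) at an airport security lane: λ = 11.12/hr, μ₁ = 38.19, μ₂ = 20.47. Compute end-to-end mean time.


Each node sees arrival rate λ = 11.12/hr (tandem ⇒ throughput preserved).
W₁ = 1/(μ₁−λ) = 1/(38.19−11.12) = 0.03694 hr
W₂ = 1/(μ₂−λ) = 1/(20.47−11.12) = 0.10695 hr
W_total = W₁ + W₂ = 0.03694 + 0.10695 = 0.14389 hr

Final: 0.14389 hr


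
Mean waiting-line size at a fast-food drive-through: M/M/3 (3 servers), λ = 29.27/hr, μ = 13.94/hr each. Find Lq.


a = λ/μ = 2.0997; ρ = a/3 = 0.6999
P₀ = 0.095736
Lq = P₀·a^c·ρ / (c!·(1−ρ)²) = 0.095736·9.25720·0.6999/(6·0.09006)
= 1.14795

Final: 1.14795


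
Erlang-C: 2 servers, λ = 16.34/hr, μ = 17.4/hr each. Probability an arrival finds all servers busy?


a = λ/μ = 0.9391; ρ = a/2 = 0.4695
P₀ = 0.360970 (from M/M/c formula)
C(c,a) = [a^c/(c!(1−ρ))]·P₀ = [0.88187/(2·0.5305)]·0.360970
= 0.83123·0.360970 = 0.300050

Final: 0.300050
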